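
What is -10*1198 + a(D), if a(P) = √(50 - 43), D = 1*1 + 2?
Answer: -11980 + √7 ≈ -11977.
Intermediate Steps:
D = 3 (D = 1 + 2 = 3)
a(P) = √7
-10*1198 + a(D) = -10*1198 + √7 = -11980 + √7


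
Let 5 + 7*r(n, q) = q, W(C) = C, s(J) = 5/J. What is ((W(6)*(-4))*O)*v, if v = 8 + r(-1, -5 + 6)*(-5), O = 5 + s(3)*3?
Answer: -18240/7 ≈ -2605.7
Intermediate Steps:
O = 10 (O = 5 + (5/3)*3 = 5 + 5 = 10)
r(n, q) = -5/7 + q/7
v = 76/7 (v = 8 + (-5/7 + (-5 + 6)/7)*(-5) = 8 + (-5/7 + (⅐)*1)*(-5) = 8 + (-5/7 + ⅐)*(-5) = 8 - 4/7*(-5) = 8 + 20/7 = 76/7 ≈ 10.857)
((W(6)*(-4))*O)*v = ((6*(-4))*10)*(76/7) = -24*10*(76/7) = -240*76/7 = -18240/7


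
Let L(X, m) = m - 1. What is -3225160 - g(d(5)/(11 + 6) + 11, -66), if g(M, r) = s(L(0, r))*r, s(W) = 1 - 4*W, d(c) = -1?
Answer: -3207406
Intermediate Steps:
L(X, m) = -1 + m
g(M, r) = r*(5 - 4*r) (g(M, r) = (1 - 4*(-1 + r))*r = (1 + (4 - 4*r))*r = (5 - 4*r)*r = r*(5 - 4*r))
-3225160 - g(d(5)/(11 + 6) + 11, -66) = -3225160 - (-66)*(5 - 4*(-66)) = -3225160 - (-66)*(5 + 264) = -3225160 - (-66)*269 = -3225160 - 1*(-17754) = -3225160 + 17754 = -3207406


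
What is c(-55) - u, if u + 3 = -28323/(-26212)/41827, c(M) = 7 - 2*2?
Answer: 6578187621/1096369324 ≈ 6.0000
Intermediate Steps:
c(M) = 3 (c(M) = 7 - 4 = 3)
u = -3289079649/1096369324 (u = -3 - 28323/(-26212)/41827 = -3 - 28323*(-1/26212)*(1/41827) = -3 + (28323/26212)*(1/41827) = -3 + 28323/1096369324 = -3289079649/1096369324 ≈ -3.0000)
c(-55) - u = 3 - 1*(-3289079649/1096369324) = 3 + 3289079649/1096369324 = 6578187621/1096369324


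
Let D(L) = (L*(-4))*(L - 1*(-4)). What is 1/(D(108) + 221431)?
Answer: 1/173047 ≈ 5.7788e-6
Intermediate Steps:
D(L) = -4*L*(4 + L) (D(L) = (-4*L)*(L + 4) = (-4*L)*(4 + L) = -4*L*(4 + L))
1/(D(108) + 221431) = 1/(-4*108*(4 + 108) + 221431) = 1/(-4*108*112 + 221431) = 1/(-48384 + 221431) = 1/173047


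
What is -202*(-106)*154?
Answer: 3297448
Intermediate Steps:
-202*(-106)*154 = 21412*154 = 3297448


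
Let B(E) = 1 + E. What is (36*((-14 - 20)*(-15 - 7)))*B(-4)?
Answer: -80784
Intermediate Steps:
(36*((-14 - 20)*(-15 - 7)))*B(-4) = (36*((-14 - 20)*(-15 - 7)))*(1 - 4) = (36*(-34*(-22)))*(-3) = (36*748)*(-3) = 26928*(-3) = -80784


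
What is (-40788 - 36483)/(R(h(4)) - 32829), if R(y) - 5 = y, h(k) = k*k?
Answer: 25757/10936 ≈ 2.3552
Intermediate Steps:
h(k) = k**2
R(y) = 5 + y
(-40788 - 36483)/(R(h(4)) - 32829) = (-40788 - 36483)/((5 + 4**2) - 32829) = -77271/((5 + 16) - 32829) = -77271/(21 - 32829) = -77271/(-32808) = -77271*(-1/32808) = 25757/10936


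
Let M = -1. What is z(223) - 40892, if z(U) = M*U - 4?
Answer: -41119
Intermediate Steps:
z(U) = -4 - U (z(U) = -U - 4 = -4 - U)
z(223) - 40892 = (-4 - 1*223) - 40892 = (-4 - 223) - 40892 = -227 - 40892 = -41119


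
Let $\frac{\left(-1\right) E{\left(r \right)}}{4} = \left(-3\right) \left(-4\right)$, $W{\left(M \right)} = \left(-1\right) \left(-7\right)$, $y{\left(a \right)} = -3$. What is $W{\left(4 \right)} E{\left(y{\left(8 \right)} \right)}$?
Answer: $-336$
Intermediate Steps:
$W{\left(M \right)} = 7$
$E{\left(r \right)} = -48$ ($E{\left(r \right)} = - 4 \left(\left(-3\right) \left(-4\right)\right) = \left(-4\right) 12 = -48$)
$W{\left(4 \right)} E{\left(y{\left(8 \right)} \right)} = 7 \left(-48\right) = -336$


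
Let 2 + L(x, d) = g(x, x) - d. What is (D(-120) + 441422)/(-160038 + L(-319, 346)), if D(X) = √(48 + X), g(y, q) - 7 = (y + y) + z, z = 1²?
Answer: -220711/80508 - I*√2/26836 ≈ -2.7415 - 5.2698e-5*I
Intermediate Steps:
z = 1
g(y, q) = 8 + 2*y (g(y, q) = 7 + ((y + y) + 1) = 7 + (2*y + 1) = 7 + (1 + 2*y) = 8 + 2*y)
L(x, d) = 6 - d + 2*x (L(x, d) = -2 + ((8 + 2*x) - d) = -2 + (8 - d + 2*x) = 6 - d + 2*x)
(D(-120) + 441422)/(-160038 + L(-319, 346)) = (√(48 - 120) + 441422)/(-160038 + (6 - 1*346 + 2*(-319))) = (√(-72) + 441422)/(-160038 + (6 - 346 - 638)) = (6*I*√2 + 441422)/(-160038 - 978) = (441422 + 6*I*√2)/(-161016) = (441422 + 6*I*√2)*(-1/161016) = -220711/80508 - I*√2/26836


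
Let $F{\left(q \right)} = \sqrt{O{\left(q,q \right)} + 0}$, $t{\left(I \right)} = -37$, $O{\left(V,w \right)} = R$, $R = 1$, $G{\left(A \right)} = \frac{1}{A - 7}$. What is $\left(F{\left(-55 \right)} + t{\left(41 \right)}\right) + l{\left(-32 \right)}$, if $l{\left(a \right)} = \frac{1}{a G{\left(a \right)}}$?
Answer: $- \frac{1113}{32} \approx -34.781$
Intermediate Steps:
$G{\left(A \right)} = \frac{1}{-7 + A}$
$O{\left(V,w \right)} = 1$
$F{\left(q \right)} = 1$ ($F{\left(q \right)} = \sqrt{1 + 0} = \sqrt{1} = 1$)
$l{\left(a \right)} = \frac{-7 + a}{a}$ ($l{\left(a \right)} = \frac{1}{a \frac{1}{-7 + a}} = \frac{-7 + a}{a}$)
$\left(F{\left(-55 \right)} + t{\left(41 \right)}\right) + l{\left(-32 \right)} = \left(1 - 37\right) + \frac{-7 - 32}{-32} = -36 - - \frac{39}{32} = -36 + \frac{39}{32} = - \frac{1113}{32}$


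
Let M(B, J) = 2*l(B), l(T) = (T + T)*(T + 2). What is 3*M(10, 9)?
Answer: 1440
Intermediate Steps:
l(T) = 2*T*(2 + T) (l(T) = (2*T)*(2 + T) = 2*T*(2 + T))
M(B, J) = 4*B*(2 + B) (M(B, J) = 2*(2*B*(2 + B)) = 4*B*(2 + B))
3*M(10, 9) = 3*(4*10*(2 + 10)) = 3*(4*10*12) = 3*480 = 1440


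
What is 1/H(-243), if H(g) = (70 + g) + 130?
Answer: -1/43 ≈ -0.023256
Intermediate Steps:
H(g) = 200 + g
1/H(-243) = 1/(200 - 243) = 1/(-43) = -1/43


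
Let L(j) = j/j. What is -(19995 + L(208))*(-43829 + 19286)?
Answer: 490761828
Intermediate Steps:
L(j) = 1
-(19995 + L(208))*(-43829 + 19286) = -(19995 + 1)*(-43829 + 19286) = -19996*(-24543) = -1*(-490761828) = 490761828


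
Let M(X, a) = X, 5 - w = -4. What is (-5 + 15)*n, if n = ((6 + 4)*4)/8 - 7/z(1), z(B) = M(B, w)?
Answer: -20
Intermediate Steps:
w = 9 (w = 5 - 1*(-4) = 5 + 4 = 9)
z(B) = B
n = -2 (n = ((6 + 4)*4)/8 - 7/1 = (10*4)*(1/8) - 7*1 = 40*(1/8) - 7 = 5 - 7 = -2)
(-5 + 15)*n = (-5 + 15)*(-2) = 10*(-2) = -20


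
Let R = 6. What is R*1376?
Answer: 8256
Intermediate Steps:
R*1376 = 6*1376 = 8256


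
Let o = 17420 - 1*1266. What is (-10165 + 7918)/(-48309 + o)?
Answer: 2247/32155 ≈ 0.069880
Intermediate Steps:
o = 16154 (o = 17420 - 1266 = 16154)
(-10165 + 7918)/(-48309 + o) = (-10165 + 7918)/(-48309 + 16154) = -2247/(-32155) = -2247*(-1/32155) = 2247/32155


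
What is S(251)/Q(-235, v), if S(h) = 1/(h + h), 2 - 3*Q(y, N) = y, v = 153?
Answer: 1/39658 ≈ 2.5216e-5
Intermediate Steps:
Q(y, N) = ⅔ - y/3
S(h) = 1/(2*h)
S(251)/Q(-235, v) = ((½)/251)/(⅔ - ⅓*(-235)) = ((½)*(1/251))/(⅔ + 235/3) = (1/502)/79 = (1/502)*(1/79) = 1/39658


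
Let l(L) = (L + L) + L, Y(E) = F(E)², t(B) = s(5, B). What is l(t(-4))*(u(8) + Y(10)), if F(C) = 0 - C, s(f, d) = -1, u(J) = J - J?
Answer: -300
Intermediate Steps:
u(J) = 0
t(B) = -1
F(C) = -C
Y(E) = E² (Y(E) = (-E)² = E²)
l(L) = 3*L (l(L) = 2*L + L = 3*L)
l(t(-4))*(u(8) + Y(10)) = (3*(-1))*(0 + 10²) = -3*(0 + 100) = -3*100 = -300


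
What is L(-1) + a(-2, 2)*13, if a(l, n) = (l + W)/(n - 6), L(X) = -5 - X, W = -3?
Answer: 49/4 ≈ 12.250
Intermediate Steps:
a(l, n) = (-3 + l)/(-6 + n) (a(l, n) = (l - 3)/(n - 6) = (-3 + l)/(-6 + n))
L(-1) + a(-2, 2)*13 = (-5 - 1*(-1)) + ((-3 - 2)/(-6 + 2))*13 = (-5 + 1) + (-5/(-4))*13 = -4 - ¼*(-5)*13 = -4 + (5/4)*13 = -4 + 65/4 = 49/4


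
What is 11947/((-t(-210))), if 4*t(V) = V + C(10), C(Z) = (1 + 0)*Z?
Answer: 11947/50 ≈ 238.94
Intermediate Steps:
C(Z) = Z (C(Z) = 1*Z = Z)
t(V) = 5/2 + V/4 (t(V) = (V + 10)/4 = (10 + V)/4 = 5/2 + V/4)
11947/((-t(-210))) = 11947/((-(5/2 + (¼)*(-210)))) = 11947/((-(5/2 - 105/2))) = 11947/((-1*(-50))) = 11947/50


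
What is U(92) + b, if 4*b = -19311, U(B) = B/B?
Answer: -19307/4 ≈ -4826.8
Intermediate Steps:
U(B) = 1
b = -19311/4 (b = (¼)*(-19311) = -19311/4 ≈ -4827.8)
U(92) + b = 1 - 19311/4 = -19307/4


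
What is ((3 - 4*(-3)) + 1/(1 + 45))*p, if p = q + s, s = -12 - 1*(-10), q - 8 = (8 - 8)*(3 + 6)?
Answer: 2073/23 ≈ 90.130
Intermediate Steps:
q = 8 (q = 8 + (8 - 8)*(3 + 6) = 8 + 0*9 = 8 + 0 = 8)
s = -2 (s = -12 + 10 = -2)
p = 6 (p = 8 - 2 = 6)
((3 - 4*(-3)) + 1/(1 + 45))*p = ((3 - 4*(-3)) + 1/(1 + 45))*6 = ((3 + 12) + 1/46)*6 = (15 + 1/46)*6 = (691/46)*6 = 2073/23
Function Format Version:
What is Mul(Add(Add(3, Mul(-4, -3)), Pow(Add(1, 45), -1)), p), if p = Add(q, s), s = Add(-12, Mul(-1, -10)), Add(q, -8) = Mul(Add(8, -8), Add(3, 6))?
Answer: Rational(2073, 23) ≈ 90.130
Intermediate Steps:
q = 8 (q = Add(8, Mul(Add(8, -8), Add(3, 6))) = Add(8, Mul(0, 9)) = Add(8, 0) = 8)
s = -2 (s = Add(-12, 10) = -2)
p = 6 (p = Add(8, -2) = 6)
Mul(Add(Add(3, Mul(-4, -3)), Pow(Add(1, 45), -1)), p) = Mul(Add(Add(3, Mul(-4, -3)), Pow(Add(1, 45), -1)), 6) = Mul(Add(Add(3, 12), Pow(46, -1)), 6) = Mul(Add(15, Rational(1, 46)), 6) = Mul(Rational(691, 46), 6) = Rational(2073, 23)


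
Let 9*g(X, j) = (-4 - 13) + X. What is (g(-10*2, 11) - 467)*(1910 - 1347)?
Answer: -2387120/9 ≈ -2.6524e+5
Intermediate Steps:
g(X, j) = -17/9 + X/9 (g(X, j) = ((-4 - 13) + X)/9 = (-17 + X)/9 = -17/9 + X/9)
(g(-10*2, 11) - 467)*(1910 - 1347) = ((-17/9 + (-10*2)/9) - 467)*(1910 - 1347) = ((-17/9 + (⅑)*(-20)) - 467)*563 = ((-17/9 - 20/9) - 467)*563 = (-37/9 - 467)*563 = -4240/9*563 = -2387120/9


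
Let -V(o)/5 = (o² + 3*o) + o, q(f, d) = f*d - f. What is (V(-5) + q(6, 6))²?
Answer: 25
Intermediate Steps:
q(f, d) = -f + d*f (q(f, d) = d*f - f = -f + d*f)
V(o) = -20*o - 5*o² (V(o) = -5*((o² + 3*o) + o) = -5*(o² + 4*o) = -20*o - 5*o²)
(V(-5) + q(6, 6))² = (-5*(-5)*(4 - 5) + 6*(-1 + 6))² = (-5*(-5)*(-1) + 6*5)² = (-25 + 30)² = 5² = 25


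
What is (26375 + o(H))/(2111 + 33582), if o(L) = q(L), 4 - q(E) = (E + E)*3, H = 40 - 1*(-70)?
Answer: 25719/35693 ≈ 0.72056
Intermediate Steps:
H = 110 (H = 40 + 70 = 110)
q(E) = 4 - 6*E (q(E) = 4 - (E + E)*3 = 4 - 2*E*3 = 4 - 6*E)
o(L) = 4 - 6*L
(26375 + o(H))/(2111 + 33582) = (26375 + (4 - 6*110))/(2111 + 33582) = (26375 + (4 - 660))/35693 = (26375 - 656)*(1/35693) = 25719*(1/35693) = 25719/35693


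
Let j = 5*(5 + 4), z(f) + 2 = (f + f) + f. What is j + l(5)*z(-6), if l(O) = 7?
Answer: -95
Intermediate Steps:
z(f) = -2 + 3*f (z(f) = -2 + ((f + f) + f) = -2 + (2*f + f) = -2 + 3*f)
j = 45 (j = 5*9 = 45)
j + l(5)*z(-6) = 45 + 7*(-2 + 3*(-6)) = 45 + 7*(-2 - 18) = 45 + 7*(-20) = 45 - 140 = -95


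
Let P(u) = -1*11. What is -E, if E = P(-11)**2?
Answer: -121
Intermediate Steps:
P(u) = -11
E = 121 (E = (-11)**2 = 121)
-E = -1*121 = -121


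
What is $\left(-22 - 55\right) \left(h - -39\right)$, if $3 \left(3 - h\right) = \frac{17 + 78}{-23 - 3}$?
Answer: $- \frac{259567}{78} \approx -3327.8$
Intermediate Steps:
$h = \frac{329}{78}$ ($h = 3 - \frac{\left(17 + 78\right) \frac{1}{-23 - 3}}{3} = 3 - \frac{95 \frac{1}{-26}}{3} = 3 - \frac{95 \left(- \frac{1}{26}\right)}{3} = 3 - - \frac{95}{78} = 3 + \frac{95}{78} = \frac{329}{78} \approx 4.2179$)
$\left(-22 - 55\right) \left(h - -39\right) = \left(-22 - 55\right) \left(\frac{329}{78} - -39\right) = \left(-22 - 55\right) \left(\frac{329}{78} + 39\right) = \left(-77\right) \frac{3371}{78} = - \frac{259567}{78}$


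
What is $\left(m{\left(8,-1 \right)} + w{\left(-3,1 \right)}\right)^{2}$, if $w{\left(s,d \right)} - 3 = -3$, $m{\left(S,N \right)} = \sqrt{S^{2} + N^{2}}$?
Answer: $65$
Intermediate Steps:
$m{\left(S,N \right)} = \sqrt{N^{2} + S^{2}}$
$w{\left(s,d \right)} = 0$ ($w{\left(s,d \right)} = 3 - 3 = 0$)
$\left(m{\left(8,-1 \right)} + w{\left(-3,1 \right)}\right)^{2} = \left(\sqrt{\left(-1\right)^{2} + 8^{2}} + 0\right)^{2} = \left(\sqrt{1 + 64} + 0\right)^{2} = \left(\sqrt{65} + 0\right)^{2} = \left(\sqrt{65}\right)^{2} = 65$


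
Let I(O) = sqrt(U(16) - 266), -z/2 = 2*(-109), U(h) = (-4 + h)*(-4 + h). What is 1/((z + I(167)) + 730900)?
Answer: 365668/267426172509 - I*sqrt(122)/534852345018 ≈ 1.3674e-6 - 2.0651e-11*I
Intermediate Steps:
U(h) = (-4 + h)**2
z = 436 (z = -4*(-109) = -2*(-218) = 436)
I(O) = I*sqrt(122) (I(O) = sqrt((-4 + 16)**2 - 266) = sqrt(12**2 - 266) = sqrt(144 - 266) = sqrt(-122) = I*sqrt(122))
1/((z + I(167)) + 730900) = 1/((436 + I*sqrt(122)) + 730900) = 1/(731336 + I*sqrt(122))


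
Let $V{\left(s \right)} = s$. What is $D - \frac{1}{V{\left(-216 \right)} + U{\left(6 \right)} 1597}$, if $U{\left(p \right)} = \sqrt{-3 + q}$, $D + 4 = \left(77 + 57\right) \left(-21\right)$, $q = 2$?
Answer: $- \frac{7318528954}{2597065} + \frac{1597 i}{2597065} \approx -2818.0 + 0.00061493 i$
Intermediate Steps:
$D = -2818$ ($D = -4 + \left(77 + 57\right) \left(-21\right) = -4 + 134 \left(-21\right) = -4 - 2814 = -2818$)
$U{\left(p \right)} = i$ ($U{\left(p \right)} = \sqrt{-3 + 2} = \sqrt{-1} = i$)
$D - \frac{1}{V{\left(-216 \right)} + U{\left(6 \right)} 1597} = -2818 - \frac{1}{-216 + i 1597} = -2818 - \frac{1}{-216 + 1597 i} = -2818 - \frac{-216 - 1597 i}{2597065}$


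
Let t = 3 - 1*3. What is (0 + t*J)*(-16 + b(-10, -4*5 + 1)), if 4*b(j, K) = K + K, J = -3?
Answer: 0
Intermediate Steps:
t = 0 (t = 3 - 3 = 0)
b(j, K) = K/2 (b(j, K) = (K + K)/4 = (2*K)/4 = K/2)
(0 + t*J)*(-16 + b(-10, -4*5 + 1)) = (0 + 0*(-3))*(-16 + (-4*5 + 1)/2) = (0 + 0)*(-16 + (-20 + 1)/2) = 0*(-16 + (½)*(-19)) = 0*(-16 - 19/2) = 0*(-51/2) = 0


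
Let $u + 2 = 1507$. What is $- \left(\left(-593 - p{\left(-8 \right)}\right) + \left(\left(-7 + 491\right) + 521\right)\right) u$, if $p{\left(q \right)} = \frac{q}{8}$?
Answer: $-621565$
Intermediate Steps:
$p{\left(q \right)} = \frac{q}{8}$ ($p{\left(q \right)} = q \frac{1}{8} = \frac{q}{8}$)
$u = 1505$ ($u = -2 + 1507 = 1505$)
$- \left(\left(-593 - p{\left(-8 \right)}\right) + \left(\left(-7 + 491\right) + 521\right)\right) u = - \left(\left(-593 - \frac{1}{8} \left(-8\right)\right) + \left(\left(-7 + 491\right) + 521\right)\right) 1505 = - \left(\left(-593 - -1\right) + \left(484 + 521\right)\right) 1505 = - \left(\left(-593 + 1\right) + 1005\right) 1505 = - \left(-592 + 1005\right) 1505 = - 413 \cdot 1505 = \left(-1\right) 621565 = -621565$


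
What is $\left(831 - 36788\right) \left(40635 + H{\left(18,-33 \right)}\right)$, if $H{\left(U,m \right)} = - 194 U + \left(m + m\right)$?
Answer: $-1333177689$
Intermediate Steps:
$H{\left(U,m \right)} = - 194 U + 2 m$
$\left(831 - 36788\right) \left(40635 + H{\left(18,-33 \right)}\right) = \left(831 - 36788\right) \left(40635 + \left(\left(-194\right) 18 + 2 \left(-33\right)\right)\right) = - 35957 \left(40635 - 3558\right) = \left(-35957\right) 37077 = -1333177689$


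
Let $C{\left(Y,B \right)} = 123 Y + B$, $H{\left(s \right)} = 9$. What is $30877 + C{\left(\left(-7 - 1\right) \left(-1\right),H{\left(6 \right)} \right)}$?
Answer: $31870$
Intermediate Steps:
$C{\left(Y,B \right)} = B + 123 Y$
$30877 + C{\left(\left(-7 - 1\right) \left(-1\right),H{\left(6 \right)} \right)} = 30877 + \left(9 + 123 \left(-7 - 1\right) \left(-1\right)\right) = 30877 + \left(9 + 123 \left(\left(-8\right) \left(-1\right)\right)\right) = 30877 + \left(9 + 123 \cdot 8\right) = 30877 + \left(9 + 984\right) = 30877 + 993 = 31870$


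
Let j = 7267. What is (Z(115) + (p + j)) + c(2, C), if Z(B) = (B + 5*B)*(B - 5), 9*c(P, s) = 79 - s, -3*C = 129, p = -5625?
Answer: 698000/9 ≈ 77556.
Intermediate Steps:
C = -43 (C = -⅓*129 = -43)
c(P, s) = 79/9 - s/9 (c(P, s) = (79 - s)/9 = 79/9 - s/9)
Z(B) = 6*B*(-5 + B) (Z(B) = (6*B)*(-5 + B) = 6*B*(-5 + B))
(Z(115) + (p + j)) + c(2, C) = (6*115*(-5 + 115) + (-5625 + 7267)) + (79/9 - ⅑*(-43)) = (6*115*110 + 1642) + (79/9 + 43/9) = (75900 + 1642) + 122/9 = 77542 + 122/9 = 698000/9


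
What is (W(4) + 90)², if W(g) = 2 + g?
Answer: 9216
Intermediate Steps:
(W(4) + 90)² = ((2 + 4) + 90)² = (6 + 90)² = 96² = 9216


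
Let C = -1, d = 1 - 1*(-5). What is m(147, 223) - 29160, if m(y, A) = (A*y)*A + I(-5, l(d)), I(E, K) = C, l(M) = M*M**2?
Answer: 7281002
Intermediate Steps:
d = 6 (d = 1 + 5 = 6)
l(M) = M**3
I(E, K) = -1
m(y, A) = -1 + y*A**2 (m(y, A) = (A*y)*A - 1 = y*A**2 - 1 = -1 + y*A**2)
m(147, 223) - 29160 = (-1 + 147*223**2) - 29160 = (-1 + 147*49729) - 29160 = (-1 + 7310163) - 29160 = 7310162 - 29160 = 7281002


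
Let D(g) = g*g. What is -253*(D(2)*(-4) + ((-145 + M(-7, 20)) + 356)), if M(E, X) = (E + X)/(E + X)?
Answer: -49588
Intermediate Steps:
D(g) = g**2
M(E, X) = 1
-253*(D(2)*(-4) + ((-145 + M(-7, 20)) + 356)) = -253*(2**2*(-4) + ((-145 + 1) + 356)) = -253*(4*(-4) + (-144 + 356)) = -253*(-16 + 212) = -253*196 = -49588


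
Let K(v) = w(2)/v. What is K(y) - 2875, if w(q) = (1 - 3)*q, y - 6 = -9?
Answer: -8621/3 ≈ -2873.7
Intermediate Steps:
y = -3 (y = 6 - 9 = -3)
w(q) = -2*q
K(v) = -4/v (K(v) = (-2*2)/v = -4/v)
K(y) - 2875 = -4/(-3) - 2875 = -4*(-⅓) - 2875 = 4/3 - 2875 = -8621/3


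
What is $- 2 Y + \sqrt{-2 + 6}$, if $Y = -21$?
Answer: $44$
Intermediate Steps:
$- 2 Y + \sqrt{-2 + 6} = \left(-2\right) \left(-21\right) + \sqrt{-2 + 6} = 42 + \sqrt{4} = 42 + 2 = 44$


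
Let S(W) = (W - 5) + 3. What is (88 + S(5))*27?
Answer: 2457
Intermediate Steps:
S(W) = -2 + W (S(W) = (-5 + W) + 3 = -2 + W)
(88 + S(5))*27 = (88 + (-2 + 5))*27 = (88 + 3)*27 = 91*27 = 2457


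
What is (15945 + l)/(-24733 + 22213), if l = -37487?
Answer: 10771/1260 ≈ 8.5484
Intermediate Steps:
(15945 + l)/(-24733 + 22213) = (15945 - 37487)/(-24733 + 22213) = -21542/(-2520) = -21542*(-1/2520) = 10771/1260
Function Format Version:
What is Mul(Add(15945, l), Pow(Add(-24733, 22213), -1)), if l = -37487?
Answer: Rational(10771, 1260) ≈ 8.5484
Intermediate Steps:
Mul(Add(15945, l), Pow(Add(-24733, 22213), -1)) = Mul(Add(15945, -37487), Pow(Add(-24733, 22213), -1)) = Mul(-21542, Pow(-2520, -1)) = Mul(-21542, Rational(-1, 2520)) = Rational(10771, 1260)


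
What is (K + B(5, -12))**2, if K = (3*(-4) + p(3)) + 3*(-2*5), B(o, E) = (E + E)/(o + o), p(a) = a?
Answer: 42849/25 ≈ 1714.0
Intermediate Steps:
B(o, E) = E/o (B(o, E) = (2*E)/((2*o)) = (2*E)*(1/(2*o)) = E/o)
K = -39 (K = (3*(-4) + 3) + 3*(-2*5) = (-12 + 3) + 3*(-10) = -9 - 30 = -39)
(K + B(5, -12))**2 = (-39 - 12/5)**2 = (-207/5)**2 = 42849/25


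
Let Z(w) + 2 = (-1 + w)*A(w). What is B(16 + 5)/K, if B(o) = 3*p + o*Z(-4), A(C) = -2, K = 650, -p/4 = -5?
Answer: 114/325 ≈ 0.35077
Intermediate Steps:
p = 20 (p = -4*(-5) = 20)
Z(w) = -2*w (Z(w) = -2 + (-1 + w)*(-2) = -2 + (2 - 2*w) = -2*w)
B(o) = 60 + 8*o (B(o) = 3*20 + o*(-2*(-4)) = 60 + o*8 = 60 + 8*o)
B(16 + 5)/K = (60 + 8*(16 + 5))/650 = (60 + 8*21)*(1/650) = (60 + 168)*(1/650) = 228*(1/650) = 114/325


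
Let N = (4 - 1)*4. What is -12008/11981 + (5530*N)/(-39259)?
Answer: -1266481232/470362079 ≈ -2.6926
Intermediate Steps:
N = 12 (N = 3*4 = 12)
-12008/11981 + (5530*N)/(-39259) = -12008/11981 + (5530*12)/(-39259) = -12008*1/11981 + 66360*(-1/39259) = -12008/11981 - 66360/39259 = -1266481232/470362079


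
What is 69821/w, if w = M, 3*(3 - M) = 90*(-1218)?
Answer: 69821/36543 ≈ 1.9107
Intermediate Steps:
M = 36543 (M = 3 - 30*(-1218) = 3 - ⅓*(-109620) = 3 + 36540 = 36543)
w = 36543
69821/w = 69821/36543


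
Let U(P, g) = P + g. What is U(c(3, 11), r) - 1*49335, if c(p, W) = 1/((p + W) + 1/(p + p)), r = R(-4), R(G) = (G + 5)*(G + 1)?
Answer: -4193724/85 ≈ -49338.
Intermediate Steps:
R(G) = (1 + G)*(5 + G) (R(G) = (5 + G)*(1 + G) = (1 + G)*(5 + G))
r = -3 (r = 5 + (-4)² + 6*(-4) = 5 + 16 - 24 = -3)
c(p, W) = 1/(W + p + 1/(2*p)) (c(p, W) = 1/((W + p) + 1/(2*p)) = 1/(W + p + 1/(2*p)))
U(c(3, 11), r) - 1*49335 = (2*3/(1 + 2*3² + 2*11*3) - 3) - 1*49335 = (2*3/(1 + 2*9 + 66) - 3) - 49335 = (2*3/(1 + 18 + 66) - 3) - 49335 = (2*3/85 - 3) - 49335 = (2*3*(1/85) - 3) - 49335 = (6/85 - 3) - 49335 = -249/85 - 49335 = -4193724/85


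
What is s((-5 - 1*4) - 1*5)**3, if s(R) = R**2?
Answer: 7529536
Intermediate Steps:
s((-5 - 1*4) - 1*5)**3 = (((-5 - 1*4) - 1*5)**2)**3 = (((-5 - 4) - 5)**2)**3 = ((-9 - 5)**2)**3 = ((-14)**2)**3 = 196**3 = 7529536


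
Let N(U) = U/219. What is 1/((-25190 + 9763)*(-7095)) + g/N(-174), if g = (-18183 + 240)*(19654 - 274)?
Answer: 1389234543681189179/3174182385 ≈ 4.3767e+8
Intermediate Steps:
g = -347735340 (g = -17943*19380 = -347735340)
N(U) = U/219 (N(U) = U*(1/219) = U/219)
1/((-25190 + 9763)*(-7095)) + g/N(-174) = 1/((-25190 + 9763)*(-7095)) - 347735340/((1/219)*(-174)) = -1/7095/(-15427) - 347735340/(-58/73) = -1/15427*(-1/7095) - 347735340*(-73/58) = 1/109454565 + 12692339910/29 = 1389234543681189179/3174182385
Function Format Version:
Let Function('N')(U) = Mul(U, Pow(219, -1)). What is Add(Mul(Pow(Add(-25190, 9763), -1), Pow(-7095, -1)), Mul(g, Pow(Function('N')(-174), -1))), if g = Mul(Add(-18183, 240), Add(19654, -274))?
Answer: Rational(1389234543681189179, 3174182385) ≈ 4.3767e+8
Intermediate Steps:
g = -347735340 (g = Mul(-17943, 19380) = -347735340)
Function('N')(U) = Mul(Rational(1, 219), U) (Function('N')(U) = Mul(U, Rational(1, 219)) = Mul(Rational(1, 219), U))
Add(Mul(Pow(Add(-25190, 9763), -1), Pow(-7095, -1)), Mul(g, Pow(Function('N')(-174), -1))) = Add(Mul(Pow(Add(-25190, 9763), -1), Pow(-7095, -1)), Mul(-347735340, Pow(Mul(Rational(1, 219), -174), -1))) = Add(Mul(Pow(-15427, -1), Rational(-1, 7095)), Mul(-347735340, Pow(Rational(-58, 73), -1))) = Add(Mul(Rational(-1, 15427), Rational(-1, 7095)), Mul(-347735340, Rational(-73, 58))) = Add(Rational(1, 109454565), Rational(12692339910, 29)) = Rational(1389234543681189179, 3174182385)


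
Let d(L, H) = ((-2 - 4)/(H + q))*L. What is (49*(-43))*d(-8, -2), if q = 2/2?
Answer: 101136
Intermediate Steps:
q = 1 (q = 2*(1/2) = 1)
d(L, H) = -6*L/(1 + H) (d(L, H) = ((-2 - 4)/(H + 1))*L = (-6/(1 + H))*L = -6*L/(1 + H))
(49*(-43))*d(-8, -2) = (49*(-43))*(-6*(-8)/(1 - 2)) = -(-12642)*(-8)/(-1) = -(-12642)*(-8)*(-1) = -2107*(-48) = 101136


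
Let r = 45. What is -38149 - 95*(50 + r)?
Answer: -47174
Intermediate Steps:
-38149 - 95*(50 + r) = -38149 - 95*(50 + 45) = -38149 - 95*95 = -38149 - 9025 = -47174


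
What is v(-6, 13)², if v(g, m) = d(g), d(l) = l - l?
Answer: 0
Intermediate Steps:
d(l) = 0
v(g, m) = 0
v(-6, 13)² = 0² = 0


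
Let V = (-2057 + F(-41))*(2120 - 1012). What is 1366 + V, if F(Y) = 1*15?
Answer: -2261170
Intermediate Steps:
F(Y) = 15
V = -2262536 (V = (-2057 + 15)*(2120 - 1012) = -2042*1108 = -2262536)
1366 + V = 1366 - 2262536 = -2261170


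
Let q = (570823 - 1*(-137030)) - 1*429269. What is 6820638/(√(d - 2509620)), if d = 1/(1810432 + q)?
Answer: -13641276*I*√2737987795934533426/5242636333919 ≈ -4305.5*I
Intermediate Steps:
q = 278584 (q = (570823 + 137030) - 429269 = 707853 - 429269 = 278584)
d = 1/2089016 (d = 1/(1810432 + 278584) = 1/2089016 ≈ 4.7869e-7)
6820638/(√(d - 2509620)) = 6820638/(√(1/2089016 - 2509620)) = 6820638/(√(-5242636333919/2089016)) = 6820638/((I*√2737987795934533426/1044508)) = 6820638*(-2*I*√2737987795934533426/5242636333919) = -13641276*I*√2737987795934533426/5242636333919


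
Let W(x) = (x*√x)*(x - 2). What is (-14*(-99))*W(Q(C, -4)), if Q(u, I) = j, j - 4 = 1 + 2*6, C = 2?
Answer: 353430*√17 ≈ 1.4572e+6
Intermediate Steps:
j = 17 (j = 4 + (1 + 2*6) = 4 + (1 + 12) = 4 + 13 = 17)
Q(u, I) = 17
W(x) = x^(3/2)*(-2 + x)
(-14*(-99))*W(Q(C, -4)) = (-14*(-99))*(17^(3/2)*(-2 + 17)) = 1386*((17*√17)*15) = 1386*(255*√17) = 353430*√17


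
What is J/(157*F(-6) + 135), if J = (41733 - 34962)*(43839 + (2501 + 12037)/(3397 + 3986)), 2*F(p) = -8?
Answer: -42972997875/71369 ≈ -6.0212e+5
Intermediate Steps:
F(p) = -4 (F(p) = (½)*(-8) = -4)
J = 730540963875/2461 (J = 6771*(43839 + 14538/7383) = 6771*(43839 + 14538*(1/7383)) = 6771*(43839 + 4846/2461) = 6771*(107892625/2461) = 730540963875/2461 ≈ 2.9685e+8)
J/(157*F(-6) + 135) = 730540963875/(2461*(157*(-4) + 135)) = 730540963875/(2461*(-628 + 135)) = (730540963875/2461)/(-493) = (730540963875/2461)*(-1/493) = -42972997875/71369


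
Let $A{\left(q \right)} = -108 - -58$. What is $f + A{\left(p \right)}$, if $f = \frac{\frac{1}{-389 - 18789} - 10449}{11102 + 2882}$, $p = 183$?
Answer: $- \frac{13609648523}{268185152} \approx -50.747$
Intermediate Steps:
$A{\left(q \right)} = -50$ ($A{\left(q \right)} = -108 + 58 = -50$)
$f = - \frac{200390923}{268185152}$ ($f = \frac{\frac{1}{-19178} - 10449}{13984} = \left(- \frac{1}{19178} - 10449\right) \frac{1}{13984} = \left(- \frac{200390923}{19178}\right) \frac{1}{13984} = - \frac{200390923}{268185152} \approx -0.74721$)
$f + A{\left(p \right)} = - \frac{200390923}{268185152} - 50 = - \frac{13609648523}{268185152}$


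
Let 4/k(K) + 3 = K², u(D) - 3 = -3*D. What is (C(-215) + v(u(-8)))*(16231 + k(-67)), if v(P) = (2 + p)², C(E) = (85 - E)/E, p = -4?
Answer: 4077487120/96449 ≈ 42276.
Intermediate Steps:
C(E) = (85 - E)/E
u(D) = 3 - 3*D
v(P) = 4 (v(P) = (2 - 4)² = (-2)² = 4)
k(K) = 4/(-3 + K²)
(C(-215) + v(u(-8)))*(16231 + k(-67)) = ((85 - 1*(-215))/(-215) + 4)*(16231 + 4/(-3 + (-67)²)) = (-(85 + 215)/215 + 4)*(16231 + 4/(-3 + 4489)) = (-1/215*300 + 4)*(16231 + 4/4486) = (-60/43 + 4)*(16231 + 4*(1/4486)) = 112*(16231 + 2/2243)/43 = (112/43)*(36406135/2243) = 4077487120/96449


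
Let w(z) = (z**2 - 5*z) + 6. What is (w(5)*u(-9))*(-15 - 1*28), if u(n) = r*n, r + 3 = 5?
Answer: 4644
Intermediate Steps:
r = 2 (r = -3 + 5 = 2)
w(z) = 6 + z**2 - 5*z
u(n) = 2*n
(w(5)*u(-9))*(-15 - 1*28) = ((6 + 5**2 - 5*5)*(2*(-9)))*(-15 - 1*28) = ((6 + 25 - 25)*(-18))*(-15 - 28) = (6*(-18))*(-43) = -108*(-43) = 4644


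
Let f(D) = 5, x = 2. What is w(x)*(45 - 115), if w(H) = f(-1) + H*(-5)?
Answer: 350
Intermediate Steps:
w(H) = 5 - 5*H (w(H) = 5 + H*(-5) = 5 - 5*H)
w(x)*(45 - 115) = (5 - 5*2)*(45 - 115) = (5 - 10)*(-70) = -5*(-70) = 350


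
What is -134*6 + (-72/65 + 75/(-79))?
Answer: -4139103/5135 ≈ -806.06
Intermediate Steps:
-134*6 + (-72/65 + 75/(-79)) = -804 + (-72*1/65 + 75*(-1/79)) = -804 + (-72/65 - 75/79) = -804 - 10563/5135 = -4139103/5135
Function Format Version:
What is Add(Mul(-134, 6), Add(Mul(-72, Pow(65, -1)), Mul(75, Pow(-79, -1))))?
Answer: Rational(-4139103, 5135) ≈ -806.06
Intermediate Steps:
Add(Mul(-134, 6), Add(Mul(-72, Pow(65, -1)), Mul(75, Pow(-79, -1)))) = Add(-804, Add(Mul(-72, Rational(1, 65)), Mul(75, Rational(-1, 79)))) = Add(-804, Add(Rational(-72, 65), Rational(-75, 79))) = Add(-804, Rational(-10563, 5135)) = Rational(-4139103, 5135)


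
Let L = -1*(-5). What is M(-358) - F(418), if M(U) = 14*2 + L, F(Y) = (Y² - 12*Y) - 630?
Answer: -169045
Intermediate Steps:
L = 5
F(Y) = -630 + Y² - 12*Y
M(U) = 33 (M(U) = 14*2 + 5 = 28 + 5 = 33)
M(-358) - F(418) = 33 - (-630 + 418² - 12*418) = 33 - (-630 + 174724 - 5016) = 33 - 1*169078 = 33 - 169078 = -169045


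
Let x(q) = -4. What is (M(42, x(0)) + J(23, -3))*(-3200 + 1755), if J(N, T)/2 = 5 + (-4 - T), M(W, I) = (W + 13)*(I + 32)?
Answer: -2236860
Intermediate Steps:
M(W, I) = (13 + W)*(32 + I)
J(N, T) = 2 - 2*T (J(N, T) = 2*(5 + (-4 - T)) = 2*(1 - T) = 2 - 2*T)
(M(42, x(0)) + J(23, -3))*(-3200 + 1755) = ((416 + 13*(-4) + 32*42 - 4*42) + (2 - 2*(-3)))*(-3200 + 1755) = ((416 - 52 + 1344 - 168) + (2 + 6))*(-1445) = (1540 + 8)*(-1445) = 1548*(-1445) = -2236860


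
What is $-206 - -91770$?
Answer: $91564$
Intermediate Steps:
$-206 - -91770 = -206 + 91770 = 91564$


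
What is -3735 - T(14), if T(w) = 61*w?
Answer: -4589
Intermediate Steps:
-3735 - T(14) = -3735 - 61*14 = -3735 - 1*854 = -3735 - 854 = -4589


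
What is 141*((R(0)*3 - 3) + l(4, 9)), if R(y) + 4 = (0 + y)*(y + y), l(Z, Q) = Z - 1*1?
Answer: -1692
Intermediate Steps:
l(Z, Q) = -1 + Z (l(Z, Q) = Z - 1 = -1 + Z)
R(y) = -4 + 2*y² (R(y) = -4 + (0 + y)*(y + y) = -4 + y*(2*y) = -4 + 2*y²)
141*((R(0)*3 - 3) + l(4, 9)) = 141*(((-4 + 2*0²)*3 - 3) + (-1 + 4)) = 141*(((-4 + 2*0)*3 - 3) + 3) = 141*(((-4 + 0)*3 - 3) + 3) = 141*((-4*3 - 3) + 3) = 141*((-12 - 3) + 3) = 141*(-15 + 3) = 141*(-12) = -1692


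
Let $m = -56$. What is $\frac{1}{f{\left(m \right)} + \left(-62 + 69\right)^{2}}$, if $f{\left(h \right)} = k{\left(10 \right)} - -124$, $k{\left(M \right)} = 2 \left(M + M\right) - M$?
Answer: $\frac{1}{203} \approx 0.0049261$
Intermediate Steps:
$k{\left(M \right)} = 3 M$ ($k{\left(M \right)} = 2 \cdot 2 M - M = 4 M - M = 3 M$)
$f{\left(h \right)} = 154$ ($f{\left(h \right)} = 3 \cdot 10 - -124 = 30 + 124 = 154$)
$\frac{1}{f{\left(m \right)} + \left(-62 + 69\right)^{2}} = \frac{1}{154 + \left(-62 + 69\right)^{2}} = \frac{1}{154 + 7^{2}} = \frac{1}{154 + 49} = \frac{1}{203}$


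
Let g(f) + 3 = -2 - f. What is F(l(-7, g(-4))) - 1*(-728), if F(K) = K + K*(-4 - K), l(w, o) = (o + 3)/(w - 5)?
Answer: 26225/36 ≈ 728.47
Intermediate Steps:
g(f) = -5 - f (g(f) = -3 + (-2 - f) = -5 - f)
l(w, o) = (3 + o)/(-5 + w)
F(l(-7, g(-4))) - 1*(-728) = -(3 + (-5 - 1*(-4)))/(-5 - 7)*(3 + (3 + (-5 - 1*(-4)))/(-5 - 7)) - 1*(-728) = -(3 + (-5 + 4))/(-12)*(3 + (3 + (-5 + 4))/(-12)) + 728 = -(-(3 - 1)/12)*(3 - (3 - 1)/12) + 728 = -(-1/12*2)*(3 - 1/12*2) + 728 = -1*(-⅙)*(3 - ⅙) + 728 = -1*(-⅙)*17/6 + 728 = 17/36 + 728 = 26225/36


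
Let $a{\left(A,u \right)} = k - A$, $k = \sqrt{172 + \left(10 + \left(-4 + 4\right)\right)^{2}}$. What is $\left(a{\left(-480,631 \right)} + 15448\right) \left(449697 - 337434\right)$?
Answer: $1788125064 + 449052 \sqrt{17} \approx 1.79 \cdot 10^{9}$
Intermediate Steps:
$k = 4 \sqrt{17}$ ($k = \sqrt{172 + \left(10 + 0\right)^{2}} = \sqrt{172 + 10^{2}} = \sqrt{172 + 100} = \sqrt{272} = 4 \sqrt{17} \approx 16.492$)
$a{\left(A,u \right)} = - A + 4 \sqrt{17}$ ($a{\left(A,u \right)} = 4 \sqrt{17} - A = - A + 4 \sqrt{17}$)
$\left(a{\left(-480,631 \right)} + 15448\right) \left(449697 - 337434\right) = \left(\left(\left(-1\right) \left(-480\right) + 4 \sqrt{17}\right) + 15448\right) \left(449697 - 337434\right) = \left(\left(480 + 4 \sqrt{17}\right) + 15448\right) 112263 = \left(15928 + 4 \sqrt{17}\right) 112263 = 1788125064 + 449052 \sqrt{17}$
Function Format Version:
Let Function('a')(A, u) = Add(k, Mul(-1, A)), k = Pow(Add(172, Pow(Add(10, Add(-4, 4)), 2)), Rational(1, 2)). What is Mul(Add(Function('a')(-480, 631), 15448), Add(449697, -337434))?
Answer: Add(1788125064, Mul(449052, Pow(17, Rational(1, 2)))) ≈ 1.7900e+9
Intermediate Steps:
k = Mul(4, Pow(17, Rational(1, 2))) (k = Pow(Add(172, Pow(Add(10, 0), 2)), Rational(1, 2)) = Pow(Add(172, Pow(10, 2)), Rational(1, 2)) = Pow(Add(172, 100), Rational(1, 2)) = Pow(272, Rational(1, 2)) = Mul(4, Pow(17, Rational(1, 2))) ≈ 16.492)
Function('a')(A, u) = Add(Mul(-1, A), Mul(4, Pow(17, Rational(1, 2)))) (Function('a')(A, u) = Add(Mul(4, Pow(17, Rational(1, 2))), Mul(-1, A)) = Add(Mul(-1, A), Mul(4, Pow(17, Rational(1, 2)))))
Mul(Add(Function('a')(-480, 631), 15448), Add(449697, -337434)) = Mul(Add(Add(Mul(-1, -480), Mul(4, Pow(17, Rational(1, 2)))), 15448), Add(449697, -337434)) = Mul(Add(Add(480, Mul(4, Pow(17, Rational(1, 2)))), 15448), 112263) = Mul(Add(15928, Mul(4, Pow(17, Rational(1, 2)))), 112263) = Add(1788125064, Mul(449052, Pow(17, Rational(1, 2))))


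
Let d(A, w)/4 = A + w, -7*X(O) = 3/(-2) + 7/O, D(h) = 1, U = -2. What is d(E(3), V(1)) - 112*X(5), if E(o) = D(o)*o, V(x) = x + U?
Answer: 32/5 ≈ 6.4000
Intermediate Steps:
V(x) = -2 + x (V(x) = x - 2 = -2 + x)
E(o) = o (E(o) = 1*o = o)
X(O) = 3/14 - 1/O (X(O) = -(3/(-2) + 7/O)/7 = -(3*(-½) + 7/O)/7 = -(-3/2 + 7/O)/7 = 3/14 - 1/O)
d(A, w) = 4*A + 4*w (d(A, w) = 4*(A + w) = 4*A + 4*w)
d(E(3), V(1)) - 112*X(5) = (4*3 + 4*(-2 + 1)) - 112*(3/14 - 1/5) = (12 + 4*(-1)) - 112*(3/14 - 1*⅕) = (12 - 4) - 112*(3/14 - ⅕) = 8 - 112*1/70 = 8 - 8/5 = 32/5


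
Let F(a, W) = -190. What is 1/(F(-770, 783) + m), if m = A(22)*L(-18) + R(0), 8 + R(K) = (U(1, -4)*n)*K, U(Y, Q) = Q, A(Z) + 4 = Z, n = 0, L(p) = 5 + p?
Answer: -1/432 ≈ -0.0023148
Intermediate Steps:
A(Z) = -4 + Z
R(K) = -8 (R(K) = -8 + (-4*0)*K = -8 + 0*K = -8 + 0 = -8)
m = -242 (m = (-4 + 22)*(5 - 18) - 8 = 18*(-13) - 8 = -234 - 8 = -242)
1/(F(-770, 783) + m) = 1/(-190 - 242) = 1/(-432) = -1/432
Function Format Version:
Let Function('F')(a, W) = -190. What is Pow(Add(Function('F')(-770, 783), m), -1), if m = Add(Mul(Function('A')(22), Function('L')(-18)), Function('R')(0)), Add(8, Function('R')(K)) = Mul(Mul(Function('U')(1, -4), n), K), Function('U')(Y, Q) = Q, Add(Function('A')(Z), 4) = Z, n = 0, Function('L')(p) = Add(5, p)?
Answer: Rational(-1, 432) ≈ -0.0023148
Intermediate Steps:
Function('A')(Z) = Add(-4, Z)
Function('R')(K) = -8 (Function('R')(K) = Add(-8, Mul(Mul(-4, 0), K)) = Add(-8, Mul(0, K)) = Add(-8, 0) = -8)
m = -242 (m = Add(Mul(Add(-4, 22), Add(5, -18)), -8) = Add(Mul(18, -13), -8) = Add(-234, -8) = -242)
Pow(Add(Function('F')(-770, 783), m), -1) = Pow(Add(-190, -242), -1) = Pow(-432, -1) = Rational(-1, 432)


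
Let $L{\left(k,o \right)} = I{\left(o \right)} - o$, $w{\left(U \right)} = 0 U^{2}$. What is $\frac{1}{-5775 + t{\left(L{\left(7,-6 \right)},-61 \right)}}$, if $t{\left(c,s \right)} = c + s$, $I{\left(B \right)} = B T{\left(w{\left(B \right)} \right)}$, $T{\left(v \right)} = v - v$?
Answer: $- \frac{1}{5830} \approx -0.00017153$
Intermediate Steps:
$w{\left(U \right)} = 0$
$T{\left(v \right)} = 0$
$I{\left(B \right)} = 0$ ($I{\left(B \right)} = B 0 = 0$)
$L{\left(k,o \right)} = - o$ ($L{\left(k,o \right)} = 0 - o = - o$)
$\frac{1}{-5775 + t{\left(L{\left(7,-6 \right)},-61 \right)}} = \frac{1}{-5775 - 55} = \frac{1}{-5830} = - \frac{1}{5830}$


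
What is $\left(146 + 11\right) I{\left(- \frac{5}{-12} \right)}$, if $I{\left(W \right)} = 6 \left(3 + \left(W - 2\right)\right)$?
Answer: $\frac{2669}{2} \approx 1334.5$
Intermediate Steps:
$I{\left(W \right)} = 6 + 6 W$ ($I{\left(W \right)} = 6 \left(3 + \left(W - 2\right)\right) = 6 \left(3 + \left(-2 + W\right)\right) = 6 \left(1 + W\right) = 6 + 6 W$)
$\left(146 + 11\right) I{\left(- \frac{5}{-12} \right)} = \left(146 + 11\right) \left(6 + 6 \left(- \frac{5}{-12}\right)\right) = 157 \left(6 + 6 \left(\left(-5\right) \left(- \frac{1}{12}\right)\right)\right) = 157 \left(6 + 6 \cdot \frac{5}{12}\right) = 157 \left(6 + \frac{5}{2}\right) = 157 \cdot \frac{17}{2} = \frac{2669}{2}$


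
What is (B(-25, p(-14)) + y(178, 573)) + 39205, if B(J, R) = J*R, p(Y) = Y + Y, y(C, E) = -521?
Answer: 39384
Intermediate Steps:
p(Y) = 2*Y
(B(-25, p(-14)) + y(178, 573)) + 39205 = (-50*(-14) - 521) + 39205 = (-25*(-28) - 521) + 39205 = (700 - 521) + 39205 = 179 + 39205 = 39384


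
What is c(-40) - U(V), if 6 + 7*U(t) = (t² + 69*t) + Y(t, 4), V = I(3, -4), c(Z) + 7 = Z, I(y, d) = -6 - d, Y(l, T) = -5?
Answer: -184/7 ≈ -26.286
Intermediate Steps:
c(Z) = -7 + Z
V = -2 (V = -6 - 1*(-4) = -6 + 4 = -2)
U(t) = -11/7 + t²/7 + 69*t/7 (U(t) = -6/7 + ((t² + 69*t) - 5)/7 = -6/7 + (-5 + t² + 69*t)/7 = -6/7 + (-5/7 + t²/7 + 69*t/7) = -11/7 + t²/7 + 69*t/7)
c(-40) - U(V) = (-7 - 40) - (-11/7 + (⅐)*(-2)² + (69/7)*(-2)) = -47 - (-11/7 + (⅐)*4 - 138/7) = -47 - (-11/7 + 4/7 - 138/7) = -47 - 1*(-145/7) = -47 + 145/7 = -184/7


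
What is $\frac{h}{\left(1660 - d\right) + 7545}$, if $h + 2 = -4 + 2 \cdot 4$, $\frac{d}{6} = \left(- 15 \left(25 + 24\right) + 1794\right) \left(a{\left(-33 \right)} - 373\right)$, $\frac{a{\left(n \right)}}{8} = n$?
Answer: $\frac{2}{4056703} \approx 4.9301 \cdot 10^{-7}$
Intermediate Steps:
$a{\left(n \right)} = 8 n$
$d = -4047498$ ($d = 6 \left(- 15 \left(25 + 24\right) + 1794\right) \left(8 \left(-33\right) - 373\right) = 6 \left(\left(-15\right) 49 + 1794\right) \left(-264 - 373\right) = 6 \left(-735 + 1794\right) \left(-637\right) = 6 \cdot 1059 \left(-637\right) = 6 \left(-674583\right) = -4047498$)
$h = 2$ ($h = -2 + \left(-4 + 2 \cdot 4\right) = -2 + \left(-4 + 8\right) = -2 + 4 = 2$)
$\frac{h}{\left(1660 - d\right) + 7545} = \frac{2}{\left(1660 - -4047498\right) + 7545} = \frac{2}{\left(1660 + 4047498\right) + 7545} = \frac{2}{4049158 + 7545} = \frac{2}{4056703}$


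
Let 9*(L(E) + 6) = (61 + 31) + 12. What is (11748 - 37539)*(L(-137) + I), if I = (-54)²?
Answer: -226049518/3 ≈ -7.5350e+7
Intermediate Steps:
I = 2916
L(E) = 50/9 (L(E) = -6 + ((61 + 31) + 12)/9 = -6 + (92 + 12)/9 = -6 + (⅑)*104 = -6 + 104/9 = 50/9)
(11748 - 37539)*(L(-137) + I) = (11748 - 37539)*(50/9 + 2916) = -25791*26294/9 = -226049518/3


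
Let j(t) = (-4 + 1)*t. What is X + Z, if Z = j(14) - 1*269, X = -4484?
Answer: -4795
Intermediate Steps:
j(t) = -3*t
Z = -311 (Z = -3*14 - 1*269 = -42 - 269 = -311)
X + Z = -4484 - 311 = -4795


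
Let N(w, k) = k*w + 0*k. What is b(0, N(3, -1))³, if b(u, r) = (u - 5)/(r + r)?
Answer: 125/216 ≈ 0.57870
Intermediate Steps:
N(w, k) = k*w (N(w, k) = k*w + 0 = k*w)
b(u, r) = (-5 + u)/(2*r) (b(u, r) = (-5 + u)/((2*r)) = (-5 + u)*(1/(2*r)) = (-5 + u)/(2*r))
b(0, N(3, -1))³ = ((-5 + 0)/(2*((-1*3))))³ = ((½)*(-5)/(-3))³ = ((½)*(-⅓)*(-5))³ = (⅚)³ = 125/216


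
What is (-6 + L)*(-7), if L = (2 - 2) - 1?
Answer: 49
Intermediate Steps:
L = -1 (L = 0 - 1 = -1)
(-6 + L)*(-7) = (-6 - 1)*(-7) = -7*(-7) = 49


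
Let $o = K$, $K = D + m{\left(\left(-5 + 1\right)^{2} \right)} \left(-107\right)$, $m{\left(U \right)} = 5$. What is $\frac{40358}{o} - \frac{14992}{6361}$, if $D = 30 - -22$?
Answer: $- \frac{263958374}{3072363} \approx -85.914$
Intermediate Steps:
$D = 52$ ($D = 30 + 22 = 52$)
$K = -483$ ($K = 52 + 5 \left(-107\right) = 52 - 535 = -483$)
$o = -483$
$\frac{40358}{o} - \frac{14992}{6361} = \frac{40358}{-483} - \frac{14992}{6361} = 40358 \left(- \frac{1}{483}\right) - \frac{14992}{6361} = - \frac{40358}{483} - \frac{14992}{6361} = - \frac{263958374}{3072363}$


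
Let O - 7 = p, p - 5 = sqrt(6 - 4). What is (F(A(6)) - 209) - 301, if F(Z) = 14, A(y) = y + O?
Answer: -496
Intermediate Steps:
p = 5 + sqrt(2) (p = 5 + sqrt(6 - 4) = 5 + sqrt(2) ≈ 6.4142)
O = 12 + sqrt(2) (O = 7 + (5 + sqrt(2)) = 12 + sqrt(2) ≈ 13.414)
A(y) = 12 + y + sqrt(2) (A(y) = y + (12 + sqrt(2)) = 12 + y + sqrt(2))
(F(A(6)) - 209) - 301 = (14 - 209) - 301 = -195 - 301 = -496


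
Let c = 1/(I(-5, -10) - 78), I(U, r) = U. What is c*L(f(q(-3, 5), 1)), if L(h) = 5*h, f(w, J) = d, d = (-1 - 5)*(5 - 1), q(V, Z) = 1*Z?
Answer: 120/83 ≈ 1.4458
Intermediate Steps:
q(V, Z) = Z
d = -24 (d = -6*4 = -24)
f(w, J) = -24
c = -1/83 (c = 1/(-5 - 78) = 1/(-83) = -1/83 ≈ -0.012048)
c*L(f(q(-3, 5), 1)) = -5*(-24)/83 = -1/83*(-120) = 120/83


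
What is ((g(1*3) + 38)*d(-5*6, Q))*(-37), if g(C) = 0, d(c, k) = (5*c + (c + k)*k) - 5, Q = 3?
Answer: 331816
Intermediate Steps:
d(c, k) = -5 + 5*c + k*(c + k) (d(c, k) = (5*c + k*(c + k)) - 5 = -5 + 5*c + k*(c + k))
((g(1*3) + 38)*d(-5*6, Q))*(-37) = ((0 + 38)*(-5 + 3² + 5*(-5*6) - 5*6*3))*(-37) = (38*(-5 + 9 + 5*(-30) - 30*3))*(-37) = (38*(-5 + 9 - 150 - 90))*(-37) = (38*(-236))*(-37) = -8968*(-37) = 331816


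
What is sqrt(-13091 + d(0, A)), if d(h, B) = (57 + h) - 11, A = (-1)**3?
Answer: I*sqrt(13045) ≈ 114.21*I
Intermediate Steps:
A = -1
d(h, B) = 46 + h
sqrt(-13091 + d(0, A)) = sqrt(-13091 + (46 + 0)) = sqrt(-13091 + 46) = sqrt(-13045) = I*sqrt(13045)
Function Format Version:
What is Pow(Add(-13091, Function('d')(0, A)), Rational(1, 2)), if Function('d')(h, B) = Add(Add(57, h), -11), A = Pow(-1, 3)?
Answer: Mul(I, Pow(13045, Rational(1, 2))) ≈ Mul(114.21, I)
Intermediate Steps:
A = -1
Function('d')(h, B) = Add(46, h)
Pow(Add(-13091, Function('d')(0, A)), Rational(1, 2)) = Pow(Add(-13091, Add(46, 0)), Rational(1, 2)) = Pow(Add(-13091, 46), Rational(1, 2)) = Pow(-13045, Rational(1, 2)) = Mul(I, Pow(13045, Rational(1, 2)))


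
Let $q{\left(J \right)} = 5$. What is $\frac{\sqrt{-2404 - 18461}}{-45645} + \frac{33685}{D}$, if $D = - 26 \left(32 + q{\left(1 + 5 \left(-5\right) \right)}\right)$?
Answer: $- \frac{33685}{962} - \frac{i \sqrt{20865}}{45645} \approx -35.016 - 0.0031646 i$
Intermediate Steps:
$D = -962$ ($D = - 26 \left(32 + 5\right) = \left(-26\right) 37 = -962$)
$\frac{\sqrt{-2404 - 18461}}{-45645} + \frac{33685}{D} = \frac{\sqrt{-2404 - 18461}}{-45645} + \frac{33685}{-962} = \sqrt{-20865} \left(- \frac{1}{45645}\right) + 33685 \left(- \frac{1}{962}\right) = i \sqrt{20865} \left(- \frac{1}{45645}\right) - \frac{33685}{962} = - \frac{i \sqrt{20865}}{45645} - \frac{33685}{962} = - \frac{33685}{962} - \frac{i \sqrt{20865}}{45645}$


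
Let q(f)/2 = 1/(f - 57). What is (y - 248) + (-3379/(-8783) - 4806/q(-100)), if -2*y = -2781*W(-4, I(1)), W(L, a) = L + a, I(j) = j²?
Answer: 6549516207/17566 ≈ 3.7285e+5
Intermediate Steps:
q(f) = 2/(-57 + f) (q(f) = 2/(f - 57) = 2/(-57 + f))
y = -8343/2 (y = -(-2781)*(-4 + 1²)/2 = -(-2781)*(-4 + 1)/2 = -(-2781)*(-3)/2 = -½*8343 = -8343/2 ≈ -4171.5)
(y - 248) + (-3379/(-8783) - 4806/q(-100)) = (-8343/2 - 248) + (-3379/(-8783) - 4806/(2/(-57 - 100))) = -8839/2 + (-3379*(-1/8783) - 4806/(2/(-157))) = -8839/2 + (3379/8783 - 4806/(2*(-1/157))) = -8839/2 + (3379/8783 - 4806/(-2/157)) = -8839/2 + (3379/8783 - 4806*(-157/2)) = -8839/2 + (3379/8783 + 377271) = -8839/2 + 3313574572/8783 = 6549516207/17566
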